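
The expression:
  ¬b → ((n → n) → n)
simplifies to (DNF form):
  b ∨ n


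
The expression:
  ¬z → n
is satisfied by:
  {n: True, z: True}
  {n: True, z: False}
  {z: True, n: False}


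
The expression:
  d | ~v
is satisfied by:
  {d: True, v: False}
  {v: False, d: False}
  {v: True, d: True}


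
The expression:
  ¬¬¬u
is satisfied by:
  {u: False}


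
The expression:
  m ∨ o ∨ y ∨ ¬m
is always true.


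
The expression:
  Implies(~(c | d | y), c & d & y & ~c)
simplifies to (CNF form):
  c | d | y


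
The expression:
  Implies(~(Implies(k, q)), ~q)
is always true.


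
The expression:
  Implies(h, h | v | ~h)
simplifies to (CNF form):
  True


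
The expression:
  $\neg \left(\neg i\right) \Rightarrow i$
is always true.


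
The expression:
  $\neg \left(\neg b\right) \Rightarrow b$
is always true.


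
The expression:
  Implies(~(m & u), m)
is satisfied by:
  {m: True}


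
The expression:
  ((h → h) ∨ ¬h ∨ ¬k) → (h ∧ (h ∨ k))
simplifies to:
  h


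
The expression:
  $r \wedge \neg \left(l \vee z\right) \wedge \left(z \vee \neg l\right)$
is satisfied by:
  {r: True, z: False, l: False}


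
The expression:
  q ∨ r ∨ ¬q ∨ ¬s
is always true.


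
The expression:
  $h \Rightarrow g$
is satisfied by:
  {g: True, h: False}
  {h: False, g: False}
  {h: True, g: True}


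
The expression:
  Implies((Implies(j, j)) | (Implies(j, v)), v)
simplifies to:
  v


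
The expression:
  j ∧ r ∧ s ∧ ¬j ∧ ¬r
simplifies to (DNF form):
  False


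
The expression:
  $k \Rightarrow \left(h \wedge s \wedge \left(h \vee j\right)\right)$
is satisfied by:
  {s: True, h: True, k: False}
  {s: True, h: False, k: False}
  {h: True, s: False, k: False}
  {s: False, h: False, k: False}
  {s: True, k: True, h: True}


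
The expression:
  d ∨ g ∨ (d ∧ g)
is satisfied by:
  {d: True, g: True}
  {d: True, g: False}
  {g: True, d: False}


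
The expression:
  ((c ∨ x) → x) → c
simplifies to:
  c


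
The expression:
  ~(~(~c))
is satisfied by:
  {c: False}


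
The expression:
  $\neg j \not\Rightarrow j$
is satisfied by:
  {j: False}


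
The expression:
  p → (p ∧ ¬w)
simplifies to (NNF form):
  ¬p ∨ ¬w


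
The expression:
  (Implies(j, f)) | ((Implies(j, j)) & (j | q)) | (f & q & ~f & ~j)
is always true.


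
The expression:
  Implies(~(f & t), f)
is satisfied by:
  {f: True}


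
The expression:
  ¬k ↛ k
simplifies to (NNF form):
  True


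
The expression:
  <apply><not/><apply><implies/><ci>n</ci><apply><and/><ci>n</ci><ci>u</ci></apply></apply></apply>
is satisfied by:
  {n: True, u: False}


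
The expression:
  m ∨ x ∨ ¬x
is always true.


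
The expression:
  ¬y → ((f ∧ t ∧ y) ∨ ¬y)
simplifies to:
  True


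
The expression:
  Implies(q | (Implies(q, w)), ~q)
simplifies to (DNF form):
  ~q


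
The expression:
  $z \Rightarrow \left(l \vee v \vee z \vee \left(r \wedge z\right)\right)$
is always true.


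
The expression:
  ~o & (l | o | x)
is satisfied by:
  {x: True, l: True, o: False}
  {x: True, l: False, o: False}
  {l: True, x: False, o: False}


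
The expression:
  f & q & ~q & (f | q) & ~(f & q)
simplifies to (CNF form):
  False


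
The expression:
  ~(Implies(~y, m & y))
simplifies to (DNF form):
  ~y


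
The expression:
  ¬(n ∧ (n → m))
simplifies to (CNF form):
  ¬m ∨ ¬n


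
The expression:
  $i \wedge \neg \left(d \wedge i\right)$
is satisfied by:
  {i: True, d: False}


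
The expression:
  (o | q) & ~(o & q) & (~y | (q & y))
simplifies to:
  (o | q) & (q | ~y) & (~o | ~q)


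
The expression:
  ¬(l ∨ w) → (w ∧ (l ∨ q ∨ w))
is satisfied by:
  {l: True, w: True}
  {l: True, w: False}
  {w: True, l: False}


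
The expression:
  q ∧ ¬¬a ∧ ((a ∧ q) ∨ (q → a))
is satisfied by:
  {a: True, q: True}


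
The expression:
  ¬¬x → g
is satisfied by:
  {g: True, x: False}
  {x: False, g: False}
  {x: True, g: True}


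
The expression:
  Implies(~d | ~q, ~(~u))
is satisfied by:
  {d: True, u: True, q: True}
  {d: True, u: True, q: False}
  {u: True, q: True, d: False}
  {u: True, q: False, d: False}
  {d: True, q: True, u: False}


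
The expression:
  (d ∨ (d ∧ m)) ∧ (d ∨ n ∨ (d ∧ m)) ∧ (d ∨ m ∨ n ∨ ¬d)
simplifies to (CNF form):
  d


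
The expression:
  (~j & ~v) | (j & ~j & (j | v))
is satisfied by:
  {v: False, j: False}


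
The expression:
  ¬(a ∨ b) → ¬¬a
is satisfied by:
  {a: True, b: True}
  {a: True, b: False}
  {b: True, a: False}


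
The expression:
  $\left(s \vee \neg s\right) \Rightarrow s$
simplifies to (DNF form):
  $s$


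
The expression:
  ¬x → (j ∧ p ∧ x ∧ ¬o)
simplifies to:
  x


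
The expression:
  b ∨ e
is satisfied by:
  {b: True, e: True}
  {b: True, e: False}
  {e: True, b: False}


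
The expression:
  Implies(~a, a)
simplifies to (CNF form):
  a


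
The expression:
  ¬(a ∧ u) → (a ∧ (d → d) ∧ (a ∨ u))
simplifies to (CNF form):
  a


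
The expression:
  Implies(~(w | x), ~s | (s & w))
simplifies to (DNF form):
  w | x | ~s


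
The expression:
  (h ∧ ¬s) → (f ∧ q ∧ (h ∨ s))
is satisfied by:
  {s: True, f: True, q: True, h: False}
  {s: True, f: True, q: False, h: False}
  {s: True, q: True, f: False, h: False}
  {s: True, q: False, f: False, h: False}
  {f: True, q: True, s: False, h: False}
  {f: True, q: False, s: False, h: False}
  {q: True, s: False, f: False, h: False}
  {q: False, s: False, f: False, h: False}
  {h: True, s: True, f: True, q: True}
  {h: True, s: True, f: True, q: False}
  {h: True, s: True, q: True, f: False}
  {h: True, s: True, q: False, f: False}
  {h: True, f: True, q: True, s: False}


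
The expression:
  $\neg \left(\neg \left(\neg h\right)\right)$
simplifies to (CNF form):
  $\neg h$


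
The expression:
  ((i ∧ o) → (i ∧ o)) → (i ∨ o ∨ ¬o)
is always true.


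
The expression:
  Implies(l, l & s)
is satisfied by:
  {s: True, l: False}
  {l: False, s: False}
  {l: True, s: True}


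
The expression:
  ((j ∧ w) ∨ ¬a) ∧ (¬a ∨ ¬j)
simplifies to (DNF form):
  ¬a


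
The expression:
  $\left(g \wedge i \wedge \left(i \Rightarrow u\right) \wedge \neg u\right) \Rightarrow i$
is always true.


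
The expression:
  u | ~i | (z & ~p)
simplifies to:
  u | ~i | (z & ~p)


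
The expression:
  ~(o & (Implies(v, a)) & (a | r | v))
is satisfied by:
  {v: True, r: False, o: False, a: False}
  {v: False, r: False, o: False, a: False}
  {r: True, v: True, a: False, o: False}
  {r: True, a: False, v: False, o: False}
  {a: True, v: True, r: False, o: False}
  {a: True, v: False, r: False, o: False}
  {a: True, r: True, v: True, o: False}
  {a: True, r: True, v: False, o: False}
  {o: True, v: True, r: False, a: False}
  {o: True, v: False, r: False, a: False}
  {o: True, r: True, v: True, a: False}


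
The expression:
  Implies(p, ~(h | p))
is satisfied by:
  {p: False}


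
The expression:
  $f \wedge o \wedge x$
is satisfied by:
  {f: True, x: True, o: True}


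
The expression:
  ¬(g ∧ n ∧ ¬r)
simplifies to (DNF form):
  r ∨ ¬g ∨ ¬n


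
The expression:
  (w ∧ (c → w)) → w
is always true.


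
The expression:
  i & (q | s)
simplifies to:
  i & (q | s)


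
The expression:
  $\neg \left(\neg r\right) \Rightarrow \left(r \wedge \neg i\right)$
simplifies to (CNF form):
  $\neg i \vee \neg r$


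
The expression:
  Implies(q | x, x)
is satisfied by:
  {x: True, q: False}
  {q: False, x: False}
  {q: True, x: True}


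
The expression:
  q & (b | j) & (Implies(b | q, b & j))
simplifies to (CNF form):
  b & j & q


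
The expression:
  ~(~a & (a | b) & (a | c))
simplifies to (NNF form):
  a | ~b | ~c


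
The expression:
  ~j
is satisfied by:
  {j: False}


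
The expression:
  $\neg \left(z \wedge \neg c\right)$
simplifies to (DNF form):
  $c \vee \neg z$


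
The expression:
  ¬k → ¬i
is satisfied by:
  {k: True, i: False}
  {i: False, k: False}
  {i: True, k: True}


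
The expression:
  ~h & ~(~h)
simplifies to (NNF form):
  False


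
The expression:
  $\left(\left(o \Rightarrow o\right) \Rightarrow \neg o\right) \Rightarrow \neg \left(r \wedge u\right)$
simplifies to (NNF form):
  $o \vee \neg r \vee \neg u$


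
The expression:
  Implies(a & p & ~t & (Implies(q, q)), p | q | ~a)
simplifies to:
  True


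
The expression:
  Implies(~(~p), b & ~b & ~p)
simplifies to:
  ~p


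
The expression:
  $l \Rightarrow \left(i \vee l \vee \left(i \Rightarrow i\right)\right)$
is always true.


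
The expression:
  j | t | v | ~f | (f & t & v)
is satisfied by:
  {t: True, v: True, j: True, f: False}
  {t: True, v: True, j: False, f: False}
  {t: True, j: True, v: False, f: False}
  {t: True, j: False, v: False, f: False}
  {v: True, j: True, t: False, f: False}
  {v: True, j: False, t: False, f: False}
  {j: True, t: False, v: False, f: False}
  {j: False, t: False, v: False, f: False}
  {f: True, t: True, v: True, j: True}
  {f: True, t: True, v: True, j: False}
  {f: True, t: True, j: True, v: False}
  {f: True, t: True, j: False, v: False}
  {f: True, v: True, j: True, t: False}
  {f: True, v: True, j: False, t: False}
  {f: True, j: True, v: False, t: False}


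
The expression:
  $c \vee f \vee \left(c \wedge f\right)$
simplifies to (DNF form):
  $c \vee f$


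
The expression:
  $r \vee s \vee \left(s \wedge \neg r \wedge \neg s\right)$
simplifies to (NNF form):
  $r \vee s$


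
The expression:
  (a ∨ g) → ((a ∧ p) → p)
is always true.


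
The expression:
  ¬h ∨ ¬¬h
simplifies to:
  True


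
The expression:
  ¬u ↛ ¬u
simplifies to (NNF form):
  False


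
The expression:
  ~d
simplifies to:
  ~d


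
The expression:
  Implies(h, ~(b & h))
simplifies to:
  ~b | ~h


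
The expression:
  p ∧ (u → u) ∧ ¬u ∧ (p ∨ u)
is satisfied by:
  {p: True, u: False}


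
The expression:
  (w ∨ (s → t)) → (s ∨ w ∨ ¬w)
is always true.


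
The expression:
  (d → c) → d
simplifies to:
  d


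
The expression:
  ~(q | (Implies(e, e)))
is never true.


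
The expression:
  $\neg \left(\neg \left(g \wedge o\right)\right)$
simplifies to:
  $g \wedge o$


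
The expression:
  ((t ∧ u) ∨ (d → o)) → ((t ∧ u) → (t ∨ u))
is always true.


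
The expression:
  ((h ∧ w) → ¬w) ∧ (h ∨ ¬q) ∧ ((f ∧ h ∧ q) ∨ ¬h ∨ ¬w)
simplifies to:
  (h ∧ ¬w) ∨ (¬h ∧ ¬q)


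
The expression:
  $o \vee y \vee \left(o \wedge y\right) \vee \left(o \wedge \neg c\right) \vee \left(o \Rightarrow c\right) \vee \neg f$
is always true.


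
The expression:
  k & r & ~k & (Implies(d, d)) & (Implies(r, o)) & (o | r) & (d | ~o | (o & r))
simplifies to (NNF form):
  False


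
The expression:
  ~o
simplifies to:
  ~o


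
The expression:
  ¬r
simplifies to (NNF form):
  ¬r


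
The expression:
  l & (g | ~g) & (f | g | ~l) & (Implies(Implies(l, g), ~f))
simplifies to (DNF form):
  (f & l & ~f) | (f & l & ~g) | (g & l & ~f) | (g & l & ~g)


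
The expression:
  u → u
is always true.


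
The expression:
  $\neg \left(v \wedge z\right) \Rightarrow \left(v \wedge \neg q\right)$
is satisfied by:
  {z: True, v: True, q: False}
  {v: True, q: False, z: False}
  {z: True, q: True, v: True}


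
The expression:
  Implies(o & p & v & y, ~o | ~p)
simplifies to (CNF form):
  ~o | ~p | ~v | ~y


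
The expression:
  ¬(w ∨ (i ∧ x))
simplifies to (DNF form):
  (¬i ∧ ¬w) ∨ (¬w ∧ ¬x)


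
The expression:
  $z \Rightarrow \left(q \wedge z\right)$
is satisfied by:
  {q: True, z: False}
  {z: False, q: False}
  {z: True, q: True}


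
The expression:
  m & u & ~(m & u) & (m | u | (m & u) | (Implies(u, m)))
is never true.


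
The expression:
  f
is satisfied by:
  {f: True}


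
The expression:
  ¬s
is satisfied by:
  {s: False}


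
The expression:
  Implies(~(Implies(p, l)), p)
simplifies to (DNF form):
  True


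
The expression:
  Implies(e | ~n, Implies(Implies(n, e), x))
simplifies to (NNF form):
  x | (n & ~e)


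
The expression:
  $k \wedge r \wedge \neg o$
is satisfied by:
  {r: True, k: True, o: False}


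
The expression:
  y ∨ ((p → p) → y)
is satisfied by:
  {y: True}


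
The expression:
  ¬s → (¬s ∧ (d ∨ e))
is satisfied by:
  {d: True, e: True, s: True}
  {d: True, e: True, s: False}
  {d: True, s: True, e: False}
  {d: True, s: False, e: False}
  {e: True, s: True, d: False}
  {e: True, s: False, d: False}
  {s: True, e: False, d: False}


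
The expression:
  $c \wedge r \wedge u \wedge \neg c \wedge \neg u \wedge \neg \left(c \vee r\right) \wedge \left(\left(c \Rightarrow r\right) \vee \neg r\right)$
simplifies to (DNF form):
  $\text{False}$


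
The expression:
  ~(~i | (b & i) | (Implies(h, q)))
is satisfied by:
  {h: True, i: True, q: False, b: False}


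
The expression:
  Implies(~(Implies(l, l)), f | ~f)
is always true.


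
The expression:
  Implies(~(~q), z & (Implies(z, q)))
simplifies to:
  z | ~q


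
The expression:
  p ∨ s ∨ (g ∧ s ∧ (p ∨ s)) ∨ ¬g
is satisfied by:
  {p: True, s: True, g: False}
  {p: True, g: False, s: False}
  {s: True, g: False, p: False}
  {s: False, g: False, p: False}
  {p: True, s: True, g: True}
  {p: True, g: True, s: False}
  {s: True, g: True, p: False}


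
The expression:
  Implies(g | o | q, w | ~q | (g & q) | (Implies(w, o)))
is always true.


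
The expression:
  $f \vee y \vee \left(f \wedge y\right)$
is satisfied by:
  {y: True, f: True}
  {y: True, f: False}
  {f: True, y: False}


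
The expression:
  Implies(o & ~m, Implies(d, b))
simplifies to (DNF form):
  b | m | ~d | ~o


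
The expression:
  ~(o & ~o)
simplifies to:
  True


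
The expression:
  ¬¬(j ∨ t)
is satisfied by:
  {t: True, j: True}
  {t: True, j: False}
  {j: True, t: False}


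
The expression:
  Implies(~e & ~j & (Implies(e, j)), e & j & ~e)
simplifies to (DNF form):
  e | j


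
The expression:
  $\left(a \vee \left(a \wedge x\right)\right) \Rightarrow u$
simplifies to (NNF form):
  $u \vee \neg a$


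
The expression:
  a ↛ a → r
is always true.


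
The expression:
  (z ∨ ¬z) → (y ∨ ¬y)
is always true.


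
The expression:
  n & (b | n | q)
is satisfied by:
  {n: True}


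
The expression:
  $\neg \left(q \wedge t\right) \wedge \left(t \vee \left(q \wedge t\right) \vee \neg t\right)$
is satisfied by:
  {t: False, q: False}
  {q: True, t: False}
  {t: True, q: False}


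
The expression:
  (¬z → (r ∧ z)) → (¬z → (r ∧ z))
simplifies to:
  True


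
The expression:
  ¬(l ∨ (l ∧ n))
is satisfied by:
  {l: False}


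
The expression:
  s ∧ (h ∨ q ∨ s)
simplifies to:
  s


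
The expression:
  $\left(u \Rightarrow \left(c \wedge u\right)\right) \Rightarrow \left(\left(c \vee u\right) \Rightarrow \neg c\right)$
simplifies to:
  $\neg c$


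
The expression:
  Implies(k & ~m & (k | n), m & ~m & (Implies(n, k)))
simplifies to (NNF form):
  m | ~k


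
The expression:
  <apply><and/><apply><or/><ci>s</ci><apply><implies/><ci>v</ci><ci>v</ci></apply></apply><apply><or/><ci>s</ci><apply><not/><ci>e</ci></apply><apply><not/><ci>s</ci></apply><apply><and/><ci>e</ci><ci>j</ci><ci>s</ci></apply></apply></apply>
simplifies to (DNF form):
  <true/>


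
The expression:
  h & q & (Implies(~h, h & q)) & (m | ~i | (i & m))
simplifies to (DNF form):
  (h & m & q) | (h & q & ~i)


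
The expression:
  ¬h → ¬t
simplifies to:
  h ∨ ¬t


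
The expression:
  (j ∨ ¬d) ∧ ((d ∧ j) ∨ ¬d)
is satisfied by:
  {j: True, d: False}
  {d: False, j: False}
  {d: True, j: True}


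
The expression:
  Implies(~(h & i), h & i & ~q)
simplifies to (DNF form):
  h & i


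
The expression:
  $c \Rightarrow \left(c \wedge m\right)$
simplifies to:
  $m \vee \neg c$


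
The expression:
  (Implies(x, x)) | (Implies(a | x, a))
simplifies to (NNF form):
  True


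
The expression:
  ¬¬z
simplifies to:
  z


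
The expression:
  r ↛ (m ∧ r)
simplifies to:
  r ∧ ¬m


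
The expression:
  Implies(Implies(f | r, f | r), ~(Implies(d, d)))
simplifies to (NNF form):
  False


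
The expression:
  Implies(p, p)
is always true.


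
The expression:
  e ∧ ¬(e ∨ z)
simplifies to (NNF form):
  False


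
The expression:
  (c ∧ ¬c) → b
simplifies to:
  True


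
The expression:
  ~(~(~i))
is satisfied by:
  {i: False}


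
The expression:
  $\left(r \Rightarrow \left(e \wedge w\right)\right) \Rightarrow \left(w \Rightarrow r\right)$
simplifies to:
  $r \vee \neg w$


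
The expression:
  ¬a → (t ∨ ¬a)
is always true.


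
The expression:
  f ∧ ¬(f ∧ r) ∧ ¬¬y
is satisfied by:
  {f: True, y: True, r: False}


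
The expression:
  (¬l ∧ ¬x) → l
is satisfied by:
  {x: True, l: True}
  {x: True, l: False}
  {l: True, x: False}


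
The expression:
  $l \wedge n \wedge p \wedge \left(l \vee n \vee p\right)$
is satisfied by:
  {p: True, n: True, l: True}


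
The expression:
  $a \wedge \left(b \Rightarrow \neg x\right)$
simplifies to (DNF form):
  $\left(a \wedge \neg b\right) \vee \left(a \wedge \neg x\right)$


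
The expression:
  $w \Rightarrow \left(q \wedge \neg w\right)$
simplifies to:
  $\neg w$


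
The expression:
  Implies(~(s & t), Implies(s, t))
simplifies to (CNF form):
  t | ~s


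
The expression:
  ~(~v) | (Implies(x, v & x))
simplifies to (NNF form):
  v | ~x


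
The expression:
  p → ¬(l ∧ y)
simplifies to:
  ¬l ∨ ¬p ∨ ¬y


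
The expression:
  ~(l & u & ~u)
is always true.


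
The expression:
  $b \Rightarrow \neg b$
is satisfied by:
  {b: False}


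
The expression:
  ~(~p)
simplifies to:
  p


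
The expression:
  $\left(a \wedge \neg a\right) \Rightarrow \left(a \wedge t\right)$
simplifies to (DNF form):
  $\text{True}$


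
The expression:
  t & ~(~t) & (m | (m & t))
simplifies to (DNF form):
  m & t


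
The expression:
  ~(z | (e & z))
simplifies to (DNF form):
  ~z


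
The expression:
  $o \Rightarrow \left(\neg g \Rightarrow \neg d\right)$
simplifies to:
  $g \vee \neg d \vee \neg o$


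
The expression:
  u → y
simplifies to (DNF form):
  y ∨ ¬u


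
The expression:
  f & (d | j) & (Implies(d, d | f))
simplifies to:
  f & (d | j)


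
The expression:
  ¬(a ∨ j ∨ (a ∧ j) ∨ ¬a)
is never true.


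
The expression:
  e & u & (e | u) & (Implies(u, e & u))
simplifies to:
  e & u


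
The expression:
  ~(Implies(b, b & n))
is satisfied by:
  {b: True, n: False}


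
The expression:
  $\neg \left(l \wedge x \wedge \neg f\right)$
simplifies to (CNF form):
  $f \vee \neg l \vee \neg x$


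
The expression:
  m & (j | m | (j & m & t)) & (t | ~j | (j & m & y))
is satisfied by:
  {m: True, y: True, t: True, j: False}
  {m: True, y: True, t: False, j: False}
  {m: True, t: True, y: False, j: False}
  {m: True, t: False, y: False, j: False}
  {m: True, j: True, y: True, t: True}
  {m: True, j: True, y: True, t: False}
  {m: True, j: True, y: False, t: True}


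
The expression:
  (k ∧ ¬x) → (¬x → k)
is always true.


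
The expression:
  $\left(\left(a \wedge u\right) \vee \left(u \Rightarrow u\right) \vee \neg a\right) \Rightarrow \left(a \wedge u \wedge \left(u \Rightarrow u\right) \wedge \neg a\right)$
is never true.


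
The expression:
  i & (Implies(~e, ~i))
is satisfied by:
  {i: True, e: True}


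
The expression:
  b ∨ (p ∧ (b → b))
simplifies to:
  b ∨ p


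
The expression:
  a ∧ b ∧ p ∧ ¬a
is never true.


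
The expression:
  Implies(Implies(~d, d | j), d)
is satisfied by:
  {d: True, j: False}
  {j: False, d: False}
  {j: True, d: True}


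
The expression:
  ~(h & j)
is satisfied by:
  {h: False, j: False}
  {j: True, h: False}
  {h: True, j: False}


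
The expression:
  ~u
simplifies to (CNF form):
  ~u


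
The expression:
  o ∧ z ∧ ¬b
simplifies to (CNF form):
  o ∧ z ∧ ¬b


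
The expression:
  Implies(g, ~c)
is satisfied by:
  {g: False, c: False}
  {c: True, g: False}
  {g: True, c: False}


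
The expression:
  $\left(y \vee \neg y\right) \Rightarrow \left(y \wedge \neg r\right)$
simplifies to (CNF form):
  $y \wedge \neg r$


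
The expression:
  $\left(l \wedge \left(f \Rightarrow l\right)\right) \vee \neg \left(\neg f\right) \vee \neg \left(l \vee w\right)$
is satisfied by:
  {l: True, f: True, w: False}
  {l: True, w: False, f: False}
  {f: True, w: False, l: False}
  {f: False, w: False, l: False}
  {l: True, f: True, w: True}
  {l: True, w: True, f: False}
  {f: True, w: True, l: False}


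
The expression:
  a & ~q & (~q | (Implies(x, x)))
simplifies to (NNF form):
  a & ~q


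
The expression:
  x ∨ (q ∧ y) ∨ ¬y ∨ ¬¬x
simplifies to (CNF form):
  q ∨ x ∨ ¬y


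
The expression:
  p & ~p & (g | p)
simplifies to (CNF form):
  False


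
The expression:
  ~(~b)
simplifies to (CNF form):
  b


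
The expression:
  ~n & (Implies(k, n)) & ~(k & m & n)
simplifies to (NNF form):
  ~k & ~n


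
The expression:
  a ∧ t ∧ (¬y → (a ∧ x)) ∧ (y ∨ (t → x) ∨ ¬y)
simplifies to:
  a ∧ t ∧ (x ∨ y)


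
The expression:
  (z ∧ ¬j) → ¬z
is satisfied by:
  {j: True, z: False}
  {z: False, j: False}
  {z: True, j: True}


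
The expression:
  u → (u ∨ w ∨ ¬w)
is always true.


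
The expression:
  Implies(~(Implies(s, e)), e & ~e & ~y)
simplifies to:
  e | ~s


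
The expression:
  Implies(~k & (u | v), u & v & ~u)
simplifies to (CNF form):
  (k | ~u) & (k | ~v)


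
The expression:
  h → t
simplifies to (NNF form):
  t ∨ ¬h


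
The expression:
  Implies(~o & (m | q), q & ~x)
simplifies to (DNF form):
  o | (q & ~x) | (~m & ~q)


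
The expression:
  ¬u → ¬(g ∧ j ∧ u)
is always true.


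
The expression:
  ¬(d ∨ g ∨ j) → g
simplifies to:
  d ∨ g ∨ j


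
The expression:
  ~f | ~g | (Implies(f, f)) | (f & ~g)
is always true.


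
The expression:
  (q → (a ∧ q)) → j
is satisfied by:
  {q: True, j: True, a: False}
  {j: True, a: False, q: False}
  {q: True, j: True, a: True}
  {j: True, a: True, q: False}
  {q: True, a: False, j: False}


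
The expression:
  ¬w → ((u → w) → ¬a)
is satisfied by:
  {u: True, w: True, a: False}
  {u: True, w: False, a: False}
  {w: True, u: False, a: False}
  {u: False, w: False, a: False}
  {a: True, u: True, w: True}
  {a: True, u: True, w: False}
  {a: True, w: True, u: False}


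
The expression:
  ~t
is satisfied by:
  {t: False}


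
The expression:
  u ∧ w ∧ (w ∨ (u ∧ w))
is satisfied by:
  {u: True, w: True}


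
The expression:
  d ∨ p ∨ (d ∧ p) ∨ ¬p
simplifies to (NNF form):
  True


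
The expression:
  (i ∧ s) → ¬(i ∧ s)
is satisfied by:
  {s: False, i: False}
  {i: True, s: False}
  {s: True, i: False}


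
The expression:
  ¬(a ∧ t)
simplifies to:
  ¬a ∨ ¬t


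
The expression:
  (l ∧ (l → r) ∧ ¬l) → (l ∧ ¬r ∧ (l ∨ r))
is always true.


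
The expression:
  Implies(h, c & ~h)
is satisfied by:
  {h: False}


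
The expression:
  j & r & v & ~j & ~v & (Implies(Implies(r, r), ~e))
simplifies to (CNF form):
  False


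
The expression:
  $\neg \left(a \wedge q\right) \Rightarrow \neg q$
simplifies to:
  $a \vee \neg q$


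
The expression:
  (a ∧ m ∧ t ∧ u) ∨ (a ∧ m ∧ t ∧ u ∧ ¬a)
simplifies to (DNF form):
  a ∧ m ∧ t ∧ u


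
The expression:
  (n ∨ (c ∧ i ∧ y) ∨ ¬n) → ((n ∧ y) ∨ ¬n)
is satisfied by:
  {y: True, n: False}
  {n: False, y: False}
  {n: True, y: True}


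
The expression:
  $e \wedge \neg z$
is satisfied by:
  {e: True, z: False}


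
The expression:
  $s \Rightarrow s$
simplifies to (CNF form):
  $\text{True}$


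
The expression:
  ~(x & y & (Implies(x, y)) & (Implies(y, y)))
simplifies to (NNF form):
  ~x | ~y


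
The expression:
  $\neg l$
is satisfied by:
  {l: False}


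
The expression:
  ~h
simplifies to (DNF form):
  ~h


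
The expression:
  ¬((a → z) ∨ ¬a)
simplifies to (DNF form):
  a ∧ ¬z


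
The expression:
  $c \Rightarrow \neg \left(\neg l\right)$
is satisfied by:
  {l: True, c: False}
  {c: False, l: False}
  {c: True, l: True}


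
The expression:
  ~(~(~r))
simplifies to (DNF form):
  ~r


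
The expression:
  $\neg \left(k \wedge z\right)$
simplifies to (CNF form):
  $\neg k \vee \neg z$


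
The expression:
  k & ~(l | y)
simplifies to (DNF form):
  k & ~l & ~y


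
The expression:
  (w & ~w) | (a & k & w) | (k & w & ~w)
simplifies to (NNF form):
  a & k & w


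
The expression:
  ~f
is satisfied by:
  {f: False}


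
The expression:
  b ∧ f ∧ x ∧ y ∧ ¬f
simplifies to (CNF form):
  False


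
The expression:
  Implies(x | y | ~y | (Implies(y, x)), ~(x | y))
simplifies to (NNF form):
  ~x & ~y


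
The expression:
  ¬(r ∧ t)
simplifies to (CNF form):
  ¬r ∨ ¬t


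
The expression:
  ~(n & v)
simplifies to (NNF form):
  ~n | ~v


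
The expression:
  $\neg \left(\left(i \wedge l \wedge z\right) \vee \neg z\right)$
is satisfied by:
  {z: True, l: False, i: False}
  {z: True, i: True, l: False}
  {z: True, l: True, i: False}


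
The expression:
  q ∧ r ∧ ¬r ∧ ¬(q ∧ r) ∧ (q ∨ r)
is never true.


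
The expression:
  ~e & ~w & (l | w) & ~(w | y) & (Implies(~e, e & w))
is never true.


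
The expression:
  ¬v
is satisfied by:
  {v: False}


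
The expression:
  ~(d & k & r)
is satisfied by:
  {k: False, d: False, r: False}
  {r: True, k: False, d: False}
  {d: True, k: False, r: False}
  {r: True, d: True, k: False}
  {k: True, r: False, d: False}
  {r: True, k: True, d: False}
  {d: True, k: True, r: False}


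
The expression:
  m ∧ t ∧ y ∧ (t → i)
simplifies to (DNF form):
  i ∧ m ∧ t ∧ y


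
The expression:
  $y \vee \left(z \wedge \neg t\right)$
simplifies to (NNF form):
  $y \vee \left(z \wedge \neg t\right)$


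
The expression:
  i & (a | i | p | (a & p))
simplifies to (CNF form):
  i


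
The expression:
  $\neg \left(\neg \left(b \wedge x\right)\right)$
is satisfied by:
  {b: True, x: True}


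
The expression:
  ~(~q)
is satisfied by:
  {q: True}


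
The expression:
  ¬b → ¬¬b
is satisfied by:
  {b: True}


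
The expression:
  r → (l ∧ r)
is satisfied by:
  {l: True, r: False}
  {r: False, l: False}
  {r: True, l: True}


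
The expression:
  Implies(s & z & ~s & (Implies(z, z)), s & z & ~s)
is always true.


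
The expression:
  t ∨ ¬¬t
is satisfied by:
  {t: True}


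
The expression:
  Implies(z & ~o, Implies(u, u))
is always true.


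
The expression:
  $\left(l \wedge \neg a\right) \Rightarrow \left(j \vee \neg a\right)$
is always true.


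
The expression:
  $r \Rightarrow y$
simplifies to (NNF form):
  $y \vee \neg r$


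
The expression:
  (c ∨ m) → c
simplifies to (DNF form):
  c ∨ ¬m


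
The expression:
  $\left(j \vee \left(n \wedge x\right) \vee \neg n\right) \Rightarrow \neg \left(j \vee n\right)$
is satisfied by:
  {x: False, j: False, n: False}
  {n: True, x: False, j: False}
  {x: True, n: False, j: False}


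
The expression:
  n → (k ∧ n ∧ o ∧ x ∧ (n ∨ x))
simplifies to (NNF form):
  (k ∧ o ∧ x) ∨ ¬n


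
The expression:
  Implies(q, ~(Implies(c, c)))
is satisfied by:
  {q: False}


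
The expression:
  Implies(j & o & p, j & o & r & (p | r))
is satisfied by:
  {r: True, p: False, o: False, j: False}
  {r: False, p: False, o: False, j: False}
  {r: True, j: True, p: False, o: False}
  {j: True, r: False, p: False, o: False}
  {r: True, o: True, j: False, p: False}
  {o: True, j: False, p: False, r: False}
  {r: True, j: True, o: True, p: False}
  {j: True, o: True, r: False, p: False}
  {r: True, p: True, j: False, o: False}
  {p: True, j: False, o: False, r: False}
  {r: True, j: True, p: True, o: False}
  {j: True, p: True, r: False, o: False}
  {r: True, o: True, p: True, j: False}
  {o: True, p: True, j: False, r: False}
  {r: True, j: True, o: True, p: True}


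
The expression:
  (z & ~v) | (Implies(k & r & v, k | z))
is always true.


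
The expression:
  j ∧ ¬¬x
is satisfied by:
  {j: True, x: True}


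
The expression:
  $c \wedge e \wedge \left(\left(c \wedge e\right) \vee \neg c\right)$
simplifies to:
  $c \wedge e$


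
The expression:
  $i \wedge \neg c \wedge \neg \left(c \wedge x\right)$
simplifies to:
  $i \wedge \neg c$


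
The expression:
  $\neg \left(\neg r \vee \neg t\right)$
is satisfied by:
  {t: True, r: True}


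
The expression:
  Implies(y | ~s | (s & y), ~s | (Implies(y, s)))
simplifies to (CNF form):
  True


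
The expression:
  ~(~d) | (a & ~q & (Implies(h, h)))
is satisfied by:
  {a: True, d: True, q: False}
  {d: True, q: False, a: False}
  {a: True, d: True, q: True}
  {d: True, q: True, a: False}
  {a: True, q: False, d: False}


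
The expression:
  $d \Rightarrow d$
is always true.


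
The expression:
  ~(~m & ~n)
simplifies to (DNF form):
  m | n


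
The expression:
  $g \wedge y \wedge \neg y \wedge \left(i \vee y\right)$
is never true.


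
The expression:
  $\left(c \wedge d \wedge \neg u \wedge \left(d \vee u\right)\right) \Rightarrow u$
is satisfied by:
  {u: True, c: False, d: False}
  {c: False, d: False, u: False}
  {d: True, u: True, c: False}
  {d: True, c: False, u: False}
  {u: True, c: True, d: False}
  {c: True, u: False, d: False}
  {d: True, c: True, u: True}


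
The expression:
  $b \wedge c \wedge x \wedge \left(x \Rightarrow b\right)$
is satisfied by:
  {c: True, b: True, x: True}


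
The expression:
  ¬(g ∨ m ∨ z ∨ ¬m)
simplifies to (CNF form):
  False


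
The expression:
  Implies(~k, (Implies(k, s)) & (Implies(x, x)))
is always true.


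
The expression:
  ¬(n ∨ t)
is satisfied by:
  {n: False, t: False}


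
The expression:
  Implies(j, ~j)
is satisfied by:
  {j: False}


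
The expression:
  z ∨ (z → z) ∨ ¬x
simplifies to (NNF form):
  True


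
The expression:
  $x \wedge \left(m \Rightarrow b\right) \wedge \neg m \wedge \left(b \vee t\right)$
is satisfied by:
  {b: True, t: True, x: True, m: False}
  {b: True, x: True, t: False, m: False}
  {t: True, x: True, b: False, m: False}


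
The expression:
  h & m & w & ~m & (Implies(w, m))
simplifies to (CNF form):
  False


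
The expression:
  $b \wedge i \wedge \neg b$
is never true.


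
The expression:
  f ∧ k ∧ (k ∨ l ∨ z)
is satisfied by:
  {f: True, k: True}


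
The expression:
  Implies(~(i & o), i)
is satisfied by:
  {i: True}


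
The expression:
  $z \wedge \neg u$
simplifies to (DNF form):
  $z \wedge \neg u$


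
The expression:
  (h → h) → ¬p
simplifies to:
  ¬p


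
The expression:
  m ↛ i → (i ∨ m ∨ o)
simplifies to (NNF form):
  True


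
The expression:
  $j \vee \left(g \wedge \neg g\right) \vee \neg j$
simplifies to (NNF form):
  $\text{True}$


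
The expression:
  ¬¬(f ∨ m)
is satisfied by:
  {m: True, f: True}
  {m: True, f: False}
  {f: True, m: False}


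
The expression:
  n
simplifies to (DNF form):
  n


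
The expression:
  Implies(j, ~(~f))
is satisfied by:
  {f: True, j: False}
  {j: False, f: False}
  {j: True, f: True}


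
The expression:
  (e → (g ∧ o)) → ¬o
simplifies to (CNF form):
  (e ∨ ¬o) ∧ (¬g ∨ ¬o)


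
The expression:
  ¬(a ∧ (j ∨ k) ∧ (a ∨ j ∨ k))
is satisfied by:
  {k: False, a: False, j: False}
  {j: True, k: False, a: False}
  {k: True, j: False, a: False}
  {j: True, k: True, a: False}
  {a: True, j: False, k: False}


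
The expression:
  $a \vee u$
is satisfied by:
  {a: True, u: True}
  {a: True, u: False}
  {u: True, a: False}


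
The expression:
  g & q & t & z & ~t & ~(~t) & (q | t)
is never true.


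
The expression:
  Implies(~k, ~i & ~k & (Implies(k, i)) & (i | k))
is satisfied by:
  {k: True}


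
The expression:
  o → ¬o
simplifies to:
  ¬o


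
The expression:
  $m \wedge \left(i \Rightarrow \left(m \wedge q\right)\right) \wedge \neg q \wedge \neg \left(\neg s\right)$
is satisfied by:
  {m: True, s: True, q: False, i: False}


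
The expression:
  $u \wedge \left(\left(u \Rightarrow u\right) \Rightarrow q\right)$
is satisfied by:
  {u: True, q: True}


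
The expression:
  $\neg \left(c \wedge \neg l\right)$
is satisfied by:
  {l: True, c: False}
  {c: False, l: False}
  {c: True, l: True}


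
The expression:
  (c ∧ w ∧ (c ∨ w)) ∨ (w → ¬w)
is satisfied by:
  {c: True, w: False}
  {w: False, c: False}
  {w: True, c: True}


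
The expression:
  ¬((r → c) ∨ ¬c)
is never true.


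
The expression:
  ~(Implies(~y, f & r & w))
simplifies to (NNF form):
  ~y & (~f | ~r | ~w)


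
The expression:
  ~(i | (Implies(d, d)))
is never true.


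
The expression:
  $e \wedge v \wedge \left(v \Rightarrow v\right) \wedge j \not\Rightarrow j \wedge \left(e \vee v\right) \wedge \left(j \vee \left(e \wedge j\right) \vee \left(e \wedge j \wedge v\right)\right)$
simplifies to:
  $\text{False}$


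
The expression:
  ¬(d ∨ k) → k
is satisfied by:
  {d: True, k: True}
  {d: True, k: False}
  {k: True, d: False}


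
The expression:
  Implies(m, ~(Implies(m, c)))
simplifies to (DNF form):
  ~c | ~m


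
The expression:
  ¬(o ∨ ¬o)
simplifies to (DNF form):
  False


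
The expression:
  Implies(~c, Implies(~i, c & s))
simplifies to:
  c | i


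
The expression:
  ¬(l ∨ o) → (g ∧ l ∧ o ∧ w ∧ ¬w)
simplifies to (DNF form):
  l ∨ o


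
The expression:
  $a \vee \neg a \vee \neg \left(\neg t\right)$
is always true.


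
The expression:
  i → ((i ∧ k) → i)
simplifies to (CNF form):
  True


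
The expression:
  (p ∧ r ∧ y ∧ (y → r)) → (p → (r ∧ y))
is always true.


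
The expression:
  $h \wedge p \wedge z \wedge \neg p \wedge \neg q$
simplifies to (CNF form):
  $\text{False}$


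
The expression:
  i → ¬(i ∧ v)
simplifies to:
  ¬i ∨ ¬v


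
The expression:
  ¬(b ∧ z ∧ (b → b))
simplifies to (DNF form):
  ¬b ∨ ¬z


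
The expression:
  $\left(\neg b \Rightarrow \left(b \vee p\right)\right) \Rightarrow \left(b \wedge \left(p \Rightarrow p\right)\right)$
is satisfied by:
  {b: True, p: False}
  {p: False, b: False}
  {p: True, b: True}


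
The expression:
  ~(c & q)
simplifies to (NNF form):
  ~c | ~q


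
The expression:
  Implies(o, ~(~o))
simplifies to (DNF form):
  True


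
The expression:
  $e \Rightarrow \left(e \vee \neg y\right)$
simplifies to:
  $\text{True}$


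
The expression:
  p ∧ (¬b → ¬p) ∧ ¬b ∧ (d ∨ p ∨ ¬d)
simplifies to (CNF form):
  False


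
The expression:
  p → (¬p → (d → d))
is always true.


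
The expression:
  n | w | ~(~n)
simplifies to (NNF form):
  n | w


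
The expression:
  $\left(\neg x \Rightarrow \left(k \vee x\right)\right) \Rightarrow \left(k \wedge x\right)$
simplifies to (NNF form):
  $\left(k \wedge x\right) \vee \left(\neg k \wedge \neg x\right)$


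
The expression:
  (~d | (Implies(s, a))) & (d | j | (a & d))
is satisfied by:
  {a: True, j: True, d: True, s: False}
  {a: True, d: True, j: False, s: False}
  {j: True, d: True, a: False, s: False}
  {d: True, a: False, j: False, s: False}
  {s: True, a: True, d: True, j: True}
  {s: True, a: True, d: True, j: False}
  {a: True, j: True, s: False, d: False}
  {j: True, s: False, d: False, a: False}
  {a: True, s: True, j: True, d: False}
  {s: True, j: True, a: False, d: False}


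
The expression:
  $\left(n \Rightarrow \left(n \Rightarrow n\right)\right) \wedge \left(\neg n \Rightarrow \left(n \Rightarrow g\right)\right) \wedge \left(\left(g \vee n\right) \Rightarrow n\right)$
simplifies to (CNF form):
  $n \vee \neg g$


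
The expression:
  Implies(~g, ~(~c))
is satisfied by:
  {c: True, g: True}
  {c: True, g: False}
  {g: True, c: False}


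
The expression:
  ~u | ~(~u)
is always true.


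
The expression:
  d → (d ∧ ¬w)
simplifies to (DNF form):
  ¬d ∨ ¬w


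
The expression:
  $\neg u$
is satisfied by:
  {u: False}


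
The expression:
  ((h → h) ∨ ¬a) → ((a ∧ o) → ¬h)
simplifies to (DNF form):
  ¬a ∨ ¬h ∨ ¬o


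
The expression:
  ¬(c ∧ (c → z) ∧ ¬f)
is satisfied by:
  {f: True, c: False, z: False}
  {f: False, c: False, z: False}
  {z: True, f: True, c: False}
  {z: True, f: False, c: False}
  {c: True, f: True, z: False}
  {c: True, f: False, z: False}
  {c: True, z: True, f: True}


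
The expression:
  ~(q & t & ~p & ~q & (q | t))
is always true.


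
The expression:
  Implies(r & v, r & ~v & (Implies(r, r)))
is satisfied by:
  {v: False, r: False}
  {r: True, v: False}
  {v: True, r: False}


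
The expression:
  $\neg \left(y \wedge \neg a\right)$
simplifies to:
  $a \vee \neg y$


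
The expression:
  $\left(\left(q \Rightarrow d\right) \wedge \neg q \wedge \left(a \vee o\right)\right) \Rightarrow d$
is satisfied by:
  {d: True, q: True, o: False, a: False}
  {a: True, d: True, q: True, o: False}
  {d: True, q: True, o: True, a: False}
  {a: True, d: True, q: True, o: True}
  {d: True, o: False, q: False, a: False}
  {d: True, a: True, o: False, q: False}
  {d: True, o: True, q: False, a: False}
  {d: True, a: True, o: True, q: False}
  {q: True, a: False, o: False, d: False}
  {a: True, q: True, o: False, d: False}
  {q: True, o: True, a: False, d: False}
  {a: True, q: True, o: True, d: False}
  {a: False, o: False, q: False, d: False}


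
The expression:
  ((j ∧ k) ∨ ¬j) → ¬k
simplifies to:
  ¬k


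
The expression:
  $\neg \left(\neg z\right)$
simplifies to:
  $z$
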